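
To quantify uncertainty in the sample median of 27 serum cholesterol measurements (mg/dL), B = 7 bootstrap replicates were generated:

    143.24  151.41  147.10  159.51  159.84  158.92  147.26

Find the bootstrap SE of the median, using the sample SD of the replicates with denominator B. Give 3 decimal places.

Bootstrap SE is the standard deviation of the 7 replicate medians.
Mean of replicates: (143.24 + 151.41 + 147.10 + 159.51 + 159.84 + 158.92 + 147.26) / 7 = 1067.2800 / 7 = 152.4686
Sum of squared deviations: (−9.2286)² + (−1.0586)² + (−5.3686)² + (+7.0414)² + (+7.3714)² + (+6.4514)² + (−5.2086)² = 287.7785
Variance = 287.7785 / 7 = 41.1112
SE* = √41.1112

SE* = 6.412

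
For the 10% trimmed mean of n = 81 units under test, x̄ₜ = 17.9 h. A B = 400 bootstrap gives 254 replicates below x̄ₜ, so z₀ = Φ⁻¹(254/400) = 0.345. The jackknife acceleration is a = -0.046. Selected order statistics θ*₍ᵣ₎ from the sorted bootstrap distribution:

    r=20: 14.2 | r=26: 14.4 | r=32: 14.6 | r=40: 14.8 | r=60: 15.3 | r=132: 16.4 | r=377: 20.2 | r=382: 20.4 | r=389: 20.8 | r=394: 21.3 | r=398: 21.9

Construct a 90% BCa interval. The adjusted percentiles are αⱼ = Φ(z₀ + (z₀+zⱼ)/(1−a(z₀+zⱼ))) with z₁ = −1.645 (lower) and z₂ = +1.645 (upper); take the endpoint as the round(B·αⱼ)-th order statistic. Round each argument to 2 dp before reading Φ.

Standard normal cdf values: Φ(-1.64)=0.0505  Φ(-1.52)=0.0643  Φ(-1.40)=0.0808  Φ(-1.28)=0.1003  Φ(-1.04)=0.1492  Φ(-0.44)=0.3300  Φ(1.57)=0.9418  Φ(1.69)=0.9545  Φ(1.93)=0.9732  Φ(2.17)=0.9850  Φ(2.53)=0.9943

(15.3, 21.3)

Lower: z₀ + z₁ = 0.345 + (-1.645) = -1.300; 1 − a(z₀+z₁) = 1 − (-0.046)(-1.300) = 0.9402; argument = 0.345 + (-1.300)/0.9402 = -1.0377 → -1.04.
α₁ = Φ(-1.04) = 0.1492; rank = round(400 × 0.1492) = 60; θ*₍60₎ = 15.3.
Upper: z₀ + z₂ = 1.990; 1 − a(z₀+z₂) = 1.0915; argument = 2.1681 → 2.17; α₂ = 0.9850; rank = 394; θ*₍394₎ = 21.3.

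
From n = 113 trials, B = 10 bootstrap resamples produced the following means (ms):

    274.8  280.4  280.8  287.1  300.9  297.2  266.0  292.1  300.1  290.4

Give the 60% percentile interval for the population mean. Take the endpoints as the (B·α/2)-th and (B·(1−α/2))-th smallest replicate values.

Sorted replicates: 266.0, 274.8, 280.4, 280.8, 287.1, 290.4, 292.1, 297.2, 300.1, 300.9
α = 0.40; lower rank = 10 × 0.200 = 2; upper rank = 10 × 0.800 = 8.
The 2nd smallest replicate is 274.8; the 8th is 297.2.

(274.8, 297.2)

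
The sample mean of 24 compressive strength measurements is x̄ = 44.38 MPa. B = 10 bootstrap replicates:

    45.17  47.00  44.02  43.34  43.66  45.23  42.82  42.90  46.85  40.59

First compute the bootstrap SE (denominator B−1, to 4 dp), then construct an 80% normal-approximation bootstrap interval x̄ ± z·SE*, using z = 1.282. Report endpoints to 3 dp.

Mean of replicates = 44.1580; sum of squared deviations = 34.5368; SE* = √(34.5368/9) = 1.9589
Margin = 1.282 × 1.9589 = 2.5113
Interval: 44.38 ± 2.5113

(41.869, 46.891)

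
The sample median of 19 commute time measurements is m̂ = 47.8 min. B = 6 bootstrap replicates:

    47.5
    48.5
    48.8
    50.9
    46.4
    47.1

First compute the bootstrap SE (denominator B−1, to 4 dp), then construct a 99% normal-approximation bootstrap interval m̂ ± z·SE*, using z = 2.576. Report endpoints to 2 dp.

Mean of replicates = 48.2000; sum of squared deviations = 12.6800; SE* = √(12.6800/5) = 1.5925
Margin = 2.576 × 1.5925 = 4.102
Interval: 47.8 ± 4.102

(43.70, 51.90)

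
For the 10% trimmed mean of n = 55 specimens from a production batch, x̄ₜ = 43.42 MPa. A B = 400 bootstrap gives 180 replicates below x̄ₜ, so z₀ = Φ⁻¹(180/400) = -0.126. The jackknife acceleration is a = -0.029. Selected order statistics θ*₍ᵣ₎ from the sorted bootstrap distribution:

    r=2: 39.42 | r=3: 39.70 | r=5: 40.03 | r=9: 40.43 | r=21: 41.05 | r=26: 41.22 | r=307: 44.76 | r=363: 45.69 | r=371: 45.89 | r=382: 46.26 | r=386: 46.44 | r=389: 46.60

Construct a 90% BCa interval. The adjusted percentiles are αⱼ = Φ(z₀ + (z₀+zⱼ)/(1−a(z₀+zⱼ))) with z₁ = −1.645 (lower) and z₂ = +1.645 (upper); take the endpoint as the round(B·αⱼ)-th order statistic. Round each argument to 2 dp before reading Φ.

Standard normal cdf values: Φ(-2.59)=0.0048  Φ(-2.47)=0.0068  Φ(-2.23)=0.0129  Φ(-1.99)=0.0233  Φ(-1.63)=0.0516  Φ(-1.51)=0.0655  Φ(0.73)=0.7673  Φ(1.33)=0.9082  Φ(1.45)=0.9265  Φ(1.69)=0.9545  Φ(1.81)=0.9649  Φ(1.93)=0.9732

(40.43, 45.69)

Lower: z₀ + z₁ = -0.126 + (-1.645) = -1.771; 1 − a(z₀+z₁) = 1 − (-0.029)(-1.771) = 0.9486; argument = -0.126 + (-1.771)/0.9486 = -1.9929 → -1.99.
α₁ = Φ(-1.99) = 0.0233; rank = round(400 × 0.0233) = 9; θ*₍9₎ = 40.43.
Upper: z₀ + z₂ = 1.519; 1 − a(z₀+z₂) = 1.0441; argument = 1.3289 → 1.33; α₂ = 0.9082; rank = 363; θ*₍363₎ = 45.69.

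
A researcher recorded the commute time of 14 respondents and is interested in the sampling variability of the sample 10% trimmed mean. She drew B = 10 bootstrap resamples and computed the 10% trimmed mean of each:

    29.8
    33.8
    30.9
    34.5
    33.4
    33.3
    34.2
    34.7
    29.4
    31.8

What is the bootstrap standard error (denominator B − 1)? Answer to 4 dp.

SE* = 1.9651

Bootstrap SE is the standard deviation of the 10 replicate 10% trimmed means.
Mean of replicates: (29.8 + 33.8 + 30.9 + 34.5 + 33.4 + 33.3 + 34.2 + 34.7 + 29.4 + 31.8) / 10 = 325.80000 / 10 = 32.58000
Sum of squared deviations: (−2.78000)² + (+1.22000)² + (−1.68000)² + (+1.92000)² + (+0.82000)² + (+0.72000)² + (+1.62000)² + (+2.12000)² + (−3.18000)² + (−0.78000)² = 34.75600
Variance = 34.75600 / 9 = 3.86178
SE* = √3.86178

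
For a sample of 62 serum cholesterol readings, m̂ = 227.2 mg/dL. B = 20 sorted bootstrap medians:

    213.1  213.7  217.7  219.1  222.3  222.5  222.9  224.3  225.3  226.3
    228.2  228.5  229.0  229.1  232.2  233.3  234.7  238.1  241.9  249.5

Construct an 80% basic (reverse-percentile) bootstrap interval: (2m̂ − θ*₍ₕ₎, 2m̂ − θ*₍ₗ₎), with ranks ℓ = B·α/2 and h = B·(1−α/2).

(216.3, 240.7)

Percentile endpoints at ranks 2 and 18: θ*₍2₎ = 213.7, θ*₍18₎ = 238.1.
Basic interval reflects these around m̂:
  lower = 2 × 227.2 − 238.1 = 216.3
  upper = 2 × 227.2 − 213.7 = 240.7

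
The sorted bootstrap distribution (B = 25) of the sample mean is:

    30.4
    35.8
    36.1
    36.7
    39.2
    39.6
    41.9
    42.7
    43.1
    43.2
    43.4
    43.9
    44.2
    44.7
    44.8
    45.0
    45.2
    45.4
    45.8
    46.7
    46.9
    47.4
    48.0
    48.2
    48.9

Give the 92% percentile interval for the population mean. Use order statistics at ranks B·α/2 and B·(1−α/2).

(30.4, 48.2)

α = 0.08; lower rank = 25 × 0.040 = 1; upper rank = 25 × 0.960 = 24.
The 1st smallest replicate is 30.4; the 24th is 48.2.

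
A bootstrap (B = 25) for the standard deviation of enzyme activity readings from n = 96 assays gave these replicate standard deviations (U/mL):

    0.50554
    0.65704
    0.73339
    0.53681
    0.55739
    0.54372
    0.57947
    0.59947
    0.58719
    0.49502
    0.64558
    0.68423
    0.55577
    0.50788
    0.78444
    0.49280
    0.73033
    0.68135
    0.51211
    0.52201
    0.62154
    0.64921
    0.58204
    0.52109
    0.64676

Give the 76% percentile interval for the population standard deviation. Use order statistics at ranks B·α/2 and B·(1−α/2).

Sorted replicates: 0.49280, 0.49502, 0.50554, 0.50788, 0.51211, 0.52109, 0.52201, 0.53681, 0.54372, 0.55577, 0.55739, 0.57947, 0.58204, 0.58719, 0.59947, 0.62154, 0.64558, 0.64676, 0.64921, 0.65704, 0.68135, 0.68423, 0.73033, 0.73339, 0.78444
α = 0.24; lower rank = 25 × 0.120 = 3; upper rank = 25 × 0.880 = 22.
The 3rd smallest replicate is 0.50554; the 22nd is 0.68423.

(0.50554, 0.68423)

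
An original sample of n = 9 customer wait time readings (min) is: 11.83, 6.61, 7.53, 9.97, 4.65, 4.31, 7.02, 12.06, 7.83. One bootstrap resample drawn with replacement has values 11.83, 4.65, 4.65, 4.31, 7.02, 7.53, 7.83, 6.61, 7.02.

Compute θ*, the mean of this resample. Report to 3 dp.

Mean = (11.83 + 4.65 + 4.65 + 4.31 + 7.02 + 7.53 + 7.83 + 6.61 + 7.02) / 9 = 61.450 / 9 = 6.828

θ* = 6.828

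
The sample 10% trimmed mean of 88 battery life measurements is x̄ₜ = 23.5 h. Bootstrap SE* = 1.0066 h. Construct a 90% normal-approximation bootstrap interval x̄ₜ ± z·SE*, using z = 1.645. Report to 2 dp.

(21.84, 25.16)

Margin = 1.645 × 1.0066 = 1.656
Interval: 23.5 ± 1.656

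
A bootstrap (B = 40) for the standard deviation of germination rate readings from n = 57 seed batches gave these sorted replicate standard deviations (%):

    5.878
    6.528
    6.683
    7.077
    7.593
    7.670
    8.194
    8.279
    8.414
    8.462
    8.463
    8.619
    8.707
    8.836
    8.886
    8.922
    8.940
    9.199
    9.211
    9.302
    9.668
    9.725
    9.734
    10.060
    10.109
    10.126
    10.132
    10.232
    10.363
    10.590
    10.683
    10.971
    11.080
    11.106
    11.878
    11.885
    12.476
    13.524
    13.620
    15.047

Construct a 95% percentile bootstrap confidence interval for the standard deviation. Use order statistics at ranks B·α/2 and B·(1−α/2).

α = 0.05; lower rank = 40 × 0.025 = 1; upper rank = 40 × 0.975 = 39.
The 1st smallest replicate is 5.878; the 39th is 13.620.

(5.878, 13.620)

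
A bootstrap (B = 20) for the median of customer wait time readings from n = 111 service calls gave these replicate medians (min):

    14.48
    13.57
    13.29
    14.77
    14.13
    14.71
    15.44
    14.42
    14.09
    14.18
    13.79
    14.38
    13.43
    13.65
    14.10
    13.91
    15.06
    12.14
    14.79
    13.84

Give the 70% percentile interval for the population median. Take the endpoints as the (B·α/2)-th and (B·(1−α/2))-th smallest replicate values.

(13.43, 14.77)

Sorted replicates: 12.14, 13.29, 13.43, 13.57, 13.65, 13.79, 13.84, 13.91, 14.09, 14.10, 14.13, 14.18, 14.38, 14.42, 14.48, 14.71, 14.77, 14.79, 15.06, 15.44
α = 0.30; lower rank = 20 × 0.150 = 3; upper rank = 20 × 0.850 = 17.
The 3rd smallest replicate is 13.43; the 17th is 14.77.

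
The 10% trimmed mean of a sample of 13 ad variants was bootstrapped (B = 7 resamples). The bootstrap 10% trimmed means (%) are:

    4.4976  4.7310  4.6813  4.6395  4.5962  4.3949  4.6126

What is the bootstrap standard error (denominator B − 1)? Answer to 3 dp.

SE* = 0.114

Bootstrap SE is the standard deviation of the 7 replicate 10% trimmed means.
Mean of replicates: (4.4976 + 4.7310 + 4.6813 + 4.6395 + 4.5962 + 4.3949 + 4.6126) / 7 = 32.15310 / 7 = 4.59330
Sum of squared deviations: (−0.09570)² + (+0.13770)² + (+0.08800)² + (+0.04620)² + (+0.00290)² + (−0.19840)² + (+0.01930)² = 0.07774
Variance = 0.07774 / 6 = 0.01296
SE* = √0.01296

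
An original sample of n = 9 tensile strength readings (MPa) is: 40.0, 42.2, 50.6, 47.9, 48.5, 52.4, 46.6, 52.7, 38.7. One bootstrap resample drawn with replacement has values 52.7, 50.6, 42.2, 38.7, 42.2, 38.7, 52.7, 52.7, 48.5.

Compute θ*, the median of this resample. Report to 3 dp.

Sorted: 38.7, 38.7, 42.2, 42.2, 48.5, 50.6, 52.7, 52.7, 52.7
Median = middle value = 48.500

θ* = 48.500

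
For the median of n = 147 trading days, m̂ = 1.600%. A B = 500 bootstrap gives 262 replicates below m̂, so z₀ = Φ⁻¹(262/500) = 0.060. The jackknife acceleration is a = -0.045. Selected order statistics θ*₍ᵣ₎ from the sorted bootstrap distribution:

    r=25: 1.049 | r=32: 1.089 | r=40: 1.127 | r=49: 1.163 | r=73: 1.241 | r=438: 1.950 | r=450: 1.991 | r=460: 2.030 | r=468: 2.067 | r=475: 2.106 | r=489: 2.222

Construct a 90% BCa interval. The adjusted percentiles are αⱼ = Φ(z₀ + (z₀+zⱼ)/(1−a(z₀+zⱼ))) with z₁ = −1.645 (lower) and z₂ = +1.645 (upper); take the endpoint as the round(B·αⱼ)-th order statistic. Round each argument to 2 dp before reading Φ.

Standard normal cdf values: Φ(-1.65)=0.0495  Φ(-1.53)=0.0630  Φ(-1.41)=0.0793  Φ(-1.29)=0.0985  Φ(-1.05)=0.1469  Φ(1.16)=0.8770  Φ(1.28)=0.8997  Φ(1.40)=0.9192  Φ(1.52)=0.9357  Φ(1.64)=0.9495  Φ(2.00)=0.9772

Lower: z₀ + z₁ = 0.060 + (-1.645) = -1.585; 1 − a(z₀+z₁) = 1 − (-0.045)(-1.585) = 0.9287; argument = 0.060 + (-1.585)/0.9287 = -1.6467 → -1.65.
α₁ = Φ(-1.65) = 0.0495; rank = round(500 × 0.0495) = 25; θ*₍25₎ = 1.049.
Upper: z₀ + z₂ = 1.705; 1 − a(z₀+z₂) = 1.0767; argument = 1.6435 → 1.64; α₂ = 0.9495; rank = 475; θ*₍475₎ = 2.106.

(1.049, 2.106)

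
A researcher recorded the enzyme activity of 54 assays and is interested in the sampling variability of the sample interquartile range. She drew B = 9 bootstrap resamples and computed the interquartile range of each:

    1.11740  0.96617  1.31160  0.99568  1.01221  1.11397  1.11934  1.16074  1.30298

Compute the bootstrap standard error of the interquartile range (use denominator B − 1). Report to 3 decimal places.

Bootstrap SE is the standard deviation of the 9 replicate interquartile ranges.
Mean of replicates: (1.11740 + 0.96617 + 1.31160 + 0.99568 + 1.01221 + 1.11397 + 1.11934 + 1.16074 + 1.30298) / 9 = 10.100090 / 9 = 1.122232
Sum of squared deviations: (−0.004832)² + (−0.156062)² + (+0.189368)² + (−0.126552)² + (−0.110022)² + (−0.008262)² + (−0.002892)² + (+0.038508)² + (+0.180748)² = 0.122589
Variance = 0.122589 / 8 = 0.015324
SE* = √0.015324

SE* = 0.124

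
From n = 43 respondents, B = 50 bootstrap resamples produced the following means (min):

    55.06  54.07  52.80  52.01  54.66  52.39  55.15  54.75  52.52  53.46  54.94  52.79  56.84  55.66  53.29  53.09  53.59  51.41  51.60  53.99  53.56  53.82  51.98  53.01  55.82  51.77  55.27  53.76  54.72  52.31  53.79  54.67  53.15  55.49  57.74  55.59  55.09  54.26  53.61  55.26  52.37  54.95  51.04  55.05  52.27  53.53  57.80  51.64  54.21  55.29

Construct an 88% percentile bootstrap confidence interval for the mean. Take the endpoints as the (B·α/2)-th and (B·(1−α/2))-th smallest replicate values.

(51.60, 55.82)

Sorted replicates: 51.04, 51.41, 51.60, 51.64, 51.77, 51.98, 52.01, 52.27, 52.31, 52.37, 52.39, 52.52, 52.79, 52.80, 53.01, 53.09, 53.15, 53.29, 53.46, 53.53, 53.56, 53.59, 53.61, 53.76, 53.79, 53.82, 53.99, 54.07, 54.21, 54.26, 54.66, 54.67, 54.72, 54.75, 54.94, 54.95, 55.05, 55.06, 55.09, 55.15, 55.26, 55.27, 55.29, 55.49, 55.59, 55.66, 55.82, 56.84, 57.74, 57.80
α = 0.12; lower rank = 50 × 0.060 = 3; upper rank = 50 × 0.940 = 47.
The 3rd smallest replicate is 51.60; the 47th is 55.82.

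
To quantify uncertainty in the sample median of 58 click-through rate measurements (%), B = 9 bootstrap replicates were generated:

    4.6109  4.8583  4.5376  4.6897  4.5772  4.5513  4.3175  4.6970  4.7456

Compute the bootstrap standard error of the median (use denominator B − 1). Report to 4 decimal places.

Bootstrap SE is the standard deviation of the 9 replicate medians.
Mean of replicates: (4.6109 + 4.8583 + 4.5376 + 4.6897 + 4.5772 + 4.5513 + 4.3175 + 4.6970 + 4.7456) / 9 = 41.58510 / 9 = 4.62057
Sum of squared deviations: (−0.00967)² + (+0.23773)² + (−0.08297)² + (+0.06913)² + (−0.04337)² + (−0.06927)² + (−0.30307)² + (+0.07643)² + (+0.12503)² = 0.18828
Variance = 0.18828 / 8 = 0.02353
SE* = √0.02353

SE* = 0.1534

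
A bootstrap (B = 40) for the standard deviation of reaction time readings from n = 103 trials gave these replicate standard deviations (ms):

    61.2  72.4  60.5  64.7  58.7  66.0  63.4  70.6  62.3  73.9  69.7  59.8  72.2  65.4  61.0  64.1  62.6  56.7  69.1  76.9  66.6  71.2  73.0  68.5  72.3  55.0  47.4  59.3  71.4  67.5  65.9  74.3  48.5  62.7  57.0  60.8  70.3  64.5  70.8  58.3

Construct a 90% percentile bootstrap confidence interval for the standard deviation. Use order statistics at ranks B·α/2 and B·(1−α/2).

Sorted replicates: 47.4, 48.5, 55.0, 56.7, 57.0, 58.3, 58.7, 59.3, 59.8, 60.5, 60.8, 61.0, 61.2, 62.3, 62.6, 62.7, 63.4, 64.1, 64.5, 64.7, 65.4, 65.9, 66.0, 66.6, 67.5, 68.5, 69.1, 69.7, 70.3, 70.6, 70.8, 71.2, 71.4, 72.2, 72.3, 72.4, 73.0, 73.9, 74.3, 76.9
α = 0.10; lower rank = 40 × 0.050 = 2; upper rank = 40 × 0.950 = 38.
The 2nd smallest replicate is 48.5; the 38th is 73.9.

(48.5, 73.9)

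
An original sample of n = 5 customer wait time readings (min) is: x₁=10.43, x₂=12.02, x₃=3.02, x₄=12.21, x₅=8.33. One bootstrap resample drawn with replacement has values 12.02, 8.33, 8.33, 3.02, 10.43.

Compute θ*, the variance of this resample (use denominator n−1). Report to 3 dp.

Mean = 8.4260; sum of squared deviations = 46.1761
s² = 46.1761 / 4 = 11.5440

θ* = 11.544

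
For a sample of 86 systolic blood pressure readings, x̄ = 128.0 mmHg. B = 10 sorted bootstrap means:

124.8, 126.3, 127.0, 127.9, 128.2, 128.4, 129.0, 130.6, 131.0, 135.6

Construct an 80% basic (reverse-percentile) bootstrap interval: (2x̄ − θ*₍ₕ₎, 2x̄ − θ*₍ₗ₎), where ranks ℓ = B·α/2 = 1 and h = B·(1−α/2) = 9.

Percentile endpoints at ranks 1 and 9: θ*₍1₎ = 124.8, θ*₍9₎ = 131.0.
Basic interval reflects these around x̄:
  lower = 2 × 128.0 − 131.0 = 125.0
  upper = 2 × 128.0 − 124.8 = 131.2

(125.0, 131.2)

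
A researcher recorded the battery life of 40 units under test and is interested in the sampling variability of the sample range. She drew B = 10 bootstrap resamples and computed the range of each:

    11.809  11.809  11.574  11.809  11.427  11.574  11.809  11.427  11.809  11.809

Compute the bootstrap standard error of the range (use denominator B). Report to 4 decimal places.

SE* = 0.1581

Bootstrap SE is the standard deviation of the 10 replicate ranges.
Mean of replicates: (11.809 + 11.809 + 11.574 + 11.809 + 11.427 + 11.574 + 11.809 + 11.427 + 11.809 + 11.809) / 10 = 116.85600 / 10 = 11.68560
Sum of squared deviations: (+0.12340)² + (+0.12340)² + (−0.11160)² + (+0.12340)² + (−0.25860)² + (−0.11160)² + (+0.12340)² + (−0.25860)² + (+0.12340)² + (+0.12340)² = 0.25002
Variance = 0.25002 / 10 = 0.02500
SE* = √0.02500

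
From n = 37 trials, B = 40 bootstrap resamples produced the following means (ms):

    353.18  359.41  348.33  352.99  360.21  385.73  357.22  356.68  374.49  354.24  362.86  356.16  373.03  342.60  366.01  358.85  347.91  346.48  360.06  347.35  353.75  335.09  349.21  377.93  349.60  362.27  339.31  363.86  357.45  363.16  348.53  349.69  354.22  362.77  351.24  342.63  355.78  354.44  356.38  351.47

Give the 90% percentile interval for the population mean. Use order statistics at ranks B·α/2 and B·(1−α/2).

Sorted replicates: 335.09, 339.31, 342.60, 342.63, 346.48, 347.35, 347.91, 348.33, 348.53, 349.21, 349.60, 349.69, 351.24, 351.47, 352.99, 353.18, 353.75, 354.22, 354.24, 354.44, 355.78, 356.16, 356.38, 356.68, 357.22, 357.45, 358.85, 359.41, 360.06, 360.21, 362.27, 362.77, 362.86, 363.16, 363.86, 366.01, 373.03, 374.49, 377.93, 385.73
α = 0.10; lower rank = 40 × 0.050 = 2; upper rank = 40 × 0.950 = 38.
The 2nd smallest replicate is 339.31; the 38th is 374.49.

(339.31, 374.49)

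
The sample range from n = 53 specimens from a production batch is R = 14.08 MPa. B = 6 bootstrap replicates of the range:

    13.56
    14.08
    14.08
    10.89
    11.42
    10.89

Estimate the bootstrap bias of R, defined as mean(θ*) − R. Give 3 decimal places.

bias = −1.593

mean(θ*) = (13.56 + 14.08 + 14.08 + 10.89 + 11.42 + 10.89) / 6 = 12.4867
bias = 12.4867 − 14.08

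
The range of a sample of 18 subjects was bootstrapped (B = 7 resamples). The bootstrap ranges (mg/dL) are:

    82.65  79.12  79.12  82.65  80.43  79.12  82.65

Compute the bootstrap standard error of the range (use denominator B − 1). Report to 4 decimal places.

Bootstrap SE is the standard deviation of the 7 replicate ranges.
Mean of replicates: (82.65 + 79.12 + 79.12 + 82.65 + 80.43 + 79.12 + 82.65) / 7 = 565.74000 / 7 = 80.82000
Sum of squared deviations: (+1.83000)² + (−1.70000)² + (−1.70000)² + (+1.83000)² + (−0.39000)² + (−1.70000)² + (+1.83000)² = 18.86880
Variance = 18.86880 / 6 = 3.14480
SE* = √3.14480

SE* = 1.7734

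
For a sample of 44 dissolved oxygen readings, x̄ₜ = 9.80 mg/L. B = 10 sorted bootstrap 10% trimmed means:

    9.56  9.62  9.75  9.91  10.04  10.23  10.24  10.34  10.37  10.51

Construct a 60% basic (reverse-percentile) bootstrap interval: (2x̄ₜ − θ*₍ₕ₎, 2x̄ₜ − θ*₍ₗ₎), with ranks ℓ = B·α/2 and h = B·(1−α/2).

Percentile endpoints at ranks 2 and 8: θ*₍2₎ = 9.62, θ*₍8₎ = 10.34.
Basic interval reflects these around x̄ₜ:
  lower = 2 × 9.80 − 10.34 = 9.26
  upper = 2 × 9.80 − 9.62 = 9.98

(9.26, 9.98)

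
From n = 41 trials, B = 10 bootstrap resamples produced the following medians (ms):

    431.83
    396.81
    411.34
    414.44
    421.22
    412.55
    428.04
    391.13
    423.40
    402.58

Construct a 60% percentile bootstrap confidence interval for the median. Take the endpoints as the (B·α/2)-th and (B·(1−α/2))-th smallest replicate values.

Sorted replicates: 391.13, 396.81, 402.58, 411.34, 412.55, 414.44, 421.22, 423.40, 428.04, 431.83
α = 0.40; lower rank = 10 × 0.200 = 2; upper rank = 10 × 0.800 = 8.
The 2nd smallest replicate is 396.81; the 8th is 423.40.

(396.81, 423.40)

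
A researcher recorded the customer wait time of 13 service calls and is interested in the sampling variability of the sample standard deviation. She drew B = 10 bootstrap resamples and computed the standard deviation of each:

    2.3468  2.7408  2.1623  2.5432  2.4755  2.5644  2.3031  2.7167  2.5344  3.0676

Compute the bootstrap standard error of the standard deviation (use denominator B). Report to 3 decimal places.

SE* = 0.243

Bootstrap SE is the standard deviation of the 10 replicate standard deviations.
Mean of replicates: (2.3468 + 2.7408 + 2.1623 + 2.5432 + 2.4755 + 2.5644 + 2.3031 + 2.7167 + 2.5344 + 3.0676) / 10 = 25.45480 / 10 = 2.54548
Sum of squared deviations: (−0.19868)² + (+0.19532)² + (−0.38318)² + (−0.00228)² + (−0.06998)² + (+0.01892)² + (−0.24238)² + (+0.17122)² + (−0.01108)² + (+0.52212)² = 0.59051
Variance = 0.59051 / 10 = 0.05905
SE* = √0.05905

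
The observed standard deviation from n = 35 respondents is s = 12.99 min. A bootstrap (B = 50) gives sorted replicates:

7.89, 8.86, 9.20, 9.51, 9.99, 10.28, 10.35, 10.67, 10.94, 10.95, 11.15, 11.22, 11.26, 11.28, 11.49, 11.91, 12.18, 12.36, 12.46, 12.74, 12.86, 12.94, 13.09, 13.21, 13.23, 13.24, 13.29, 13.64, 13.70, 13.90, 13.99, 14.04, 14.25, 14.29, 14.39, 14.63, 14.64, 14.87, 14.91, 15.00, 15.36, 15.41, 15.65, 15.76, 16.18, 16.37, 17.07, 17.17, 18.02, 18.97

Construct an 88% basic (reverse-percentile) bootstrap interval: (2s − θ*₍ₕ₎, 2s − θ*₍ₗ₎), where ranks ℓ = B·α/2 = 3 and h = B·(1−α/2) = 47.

Percentile endpoints at ranks 3 and 47: θ*₍3₎ = 9.20, θ*₍47₎ = 17.07.
Basic interval reflects these around s:
  lower = 2 × 12.99 − 17.07 = 8.91
  upper = 2 × 12.99 − 9.20 = 16.78

(8.91, 16.78)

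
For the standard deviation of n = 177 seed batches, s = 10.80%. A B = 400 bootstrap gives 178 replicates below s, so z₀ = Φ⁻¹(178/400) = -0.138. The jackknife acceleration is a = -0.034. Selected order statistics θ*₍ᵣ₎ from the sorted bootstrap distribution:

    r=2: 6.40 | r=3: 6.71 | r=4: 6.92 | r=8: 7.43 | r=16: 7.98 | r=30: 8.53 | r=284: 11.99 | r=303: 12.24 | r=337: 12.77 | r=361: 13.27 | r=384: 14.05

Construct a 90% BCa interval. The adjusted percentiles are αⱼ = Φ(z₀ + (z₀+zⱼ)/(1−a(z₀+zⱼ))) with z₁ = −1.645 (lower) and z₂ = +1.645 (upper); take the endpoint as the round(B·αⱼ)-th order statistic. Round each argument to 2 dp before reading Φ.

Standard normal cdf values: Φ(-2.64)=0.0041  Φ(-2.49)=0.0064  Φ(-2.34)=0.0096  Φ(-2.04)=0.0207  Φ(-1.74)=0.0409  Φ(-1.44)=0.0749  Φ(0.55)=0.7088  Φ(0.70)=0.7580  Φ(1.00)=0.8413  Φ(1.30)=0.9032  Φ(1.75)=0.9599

(7.43, 13.27)

Lower: z₀ + z₁ = -0.138 + (-1.645) = -1.783; 1 − a(z₀+z₁) = 1 − (-0.034)(-1.783) = 0.9394; argument = -0.138 + (-1.783)/0.9394 = -2.0361 → -2.04.
α₁ = Φ(-2.04) = 0.0207; rank = round(400 × 0.0207) = 8; θ*₍8₎ = 7.43.
Upper: z₀ + z₂ = 1.507; 1 − a(z₀+z₂) = 1.0512; argument = 1.2955 → 1.30; α₂ = 0.9032; rank = 361; θ*₍361₎ = 13.27.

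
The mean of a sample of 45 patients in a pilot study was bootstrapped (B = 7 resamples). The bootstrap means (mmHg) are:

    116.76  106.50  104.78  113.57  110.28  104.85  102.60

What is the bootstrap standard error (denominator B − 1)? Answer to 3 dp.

SE* = 5.213

Bootstrap SE is the standard deviation of the 7 replicate means.
Mean of replicates: (116.76 + 106.50 + 104.78 + 113.57 + 110.28 + 104.85 + 102.60) / 7 = 759.3400 / 7 = 108.4771
Sum of squared deviations: (+8.2829)² + (−1.9771)² + (−3.6971)² + (+5.0929)² + (+1.8029)² + (−3.6271)² + (−5.8771)² = 163.0681
Variance = 163.0681 / 6 = 27.1780
SE* = √27.1780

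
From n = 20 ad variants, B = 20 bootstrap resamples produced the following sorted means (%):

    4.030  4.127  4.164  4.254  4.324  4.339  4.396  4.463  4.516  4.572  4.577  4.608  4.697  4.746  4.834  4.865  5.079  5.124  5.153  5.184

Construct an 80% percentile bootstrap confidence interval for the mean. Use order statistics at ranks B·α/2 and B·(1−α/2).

α = 0.20; lower rank = 20 × 0.100 = 2; upper rank = 20 × 0.900 = 18.
The 2nd smallest replicate is 4.127; the 18th is 5.124.

(4.127, 5.124)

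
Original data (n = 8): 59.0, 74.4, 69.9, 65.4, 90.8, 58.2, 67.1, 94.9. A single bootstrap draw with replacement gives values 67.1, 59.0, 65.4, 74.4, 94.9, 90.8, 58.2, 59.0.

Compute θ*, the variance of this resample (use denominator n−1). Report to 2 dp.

Mean = 71.1000; sum of squared deviations = 1473.1400
s² = 1473.1400 / 7 = 210.4486

θ* = 210.45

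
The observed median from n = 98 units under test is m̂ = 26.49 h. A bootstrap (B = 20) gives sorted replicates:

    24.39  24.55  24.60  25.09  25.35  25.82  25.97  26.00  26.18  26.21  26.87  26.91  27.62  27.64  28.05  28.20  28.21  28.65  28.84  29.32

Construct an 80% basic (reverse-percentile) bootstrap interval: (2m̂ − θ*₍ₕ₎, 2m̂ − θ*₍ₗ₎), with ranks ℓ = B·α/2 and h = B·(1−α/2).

Percentile endpoints at ranks 2 and 18: θ*₍2₎ = 24.55, θ*₍18₎ = 28.65.
Basic interval reflects these around m̂:
  lower = 2 × 26.49 − 28.65 = 24.33
  upper = 2 × 26.49 − 24.55 = 28.43

(24.33, 28.43)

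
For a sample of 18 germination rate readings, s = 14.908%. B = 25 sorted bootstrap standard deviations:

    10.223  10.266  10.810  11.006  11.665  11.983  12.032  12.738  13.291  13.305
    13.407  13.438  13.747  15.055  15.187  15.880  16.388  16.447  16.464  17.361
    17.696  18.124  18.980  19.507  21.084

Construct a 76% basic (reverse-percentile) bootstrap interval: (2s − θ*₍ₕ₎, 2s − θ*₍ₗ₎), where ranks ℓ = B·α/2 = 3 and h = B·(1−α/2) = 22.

(11.692, 19.006)

Percentile endpoints at ranks 3 and 22: θ*₍3₎ = 10.810, θ*₍22₎ = 18.124.
Basic interval reflects these around s:
  lower = 2 × 14.908 − 18.124 = 11.692
  upper = 2 × 14.908 − 10.810 = 19.006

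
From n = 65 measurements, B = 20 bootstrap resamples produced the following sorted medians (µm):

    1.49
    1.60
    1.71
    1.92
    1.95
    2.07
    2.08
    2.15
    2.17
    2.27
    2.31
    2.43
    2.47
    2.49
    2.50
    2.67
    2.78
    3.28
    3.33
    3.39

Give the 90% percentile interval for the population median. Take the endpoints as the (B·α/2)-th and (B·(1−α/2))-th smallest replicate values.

(1.49, 3.33)

α = 0.10; lower rank = 20 × 0.050 = 1; upper rank = 20 × 0.950 = 19.
The 1st smallest replicate is 1.49; the 19th is 3.33.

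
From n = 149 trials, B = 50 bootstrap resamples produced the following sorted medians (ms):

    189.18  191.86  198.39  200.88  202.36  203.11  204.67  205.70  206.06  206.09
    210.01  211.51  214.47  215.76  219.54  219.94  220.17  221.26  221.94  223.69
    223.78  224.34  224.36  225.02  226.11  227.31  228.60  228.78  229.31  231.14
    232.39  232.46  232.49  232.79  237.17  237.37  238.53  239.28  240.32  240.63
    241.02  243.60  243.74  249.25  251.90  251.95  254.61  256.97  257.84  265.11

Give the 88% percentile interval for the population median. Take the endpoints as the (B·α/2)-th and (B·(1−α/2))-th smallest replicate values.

(198.39, 254.61)

α = 0.12; lower rank = 50 × 0.060 = 3; upper rank = 50 × 0.940 = 47.
The 3rd smallest replicate is 198.39; the 47th is 254.61.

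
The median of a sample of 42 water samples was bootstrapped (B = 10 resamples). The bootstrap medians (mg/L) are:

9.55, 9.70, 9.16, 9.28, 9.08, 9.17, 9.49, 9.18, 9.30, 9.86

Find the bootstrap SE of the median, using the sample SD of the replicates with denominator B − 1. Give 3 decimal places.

Bootstrap SE is the standard deviation of the 10 replicate medians.
Mean of replicates: (9.55 + 9.70 + 9.16 + 9.28 + 9.08 + 9.17 + 9.49 + 9.18 + 9.30 + 9.86) / 10 = 93.7700 / 10 = 9.3770
Sum of squared deviations: (+0.1730)² + (+0.3230)² + (−0.2170)² + (−0.0970)² + (−0.2970)² + (−0.2070)² + (+0.1130)² + (−0.1970)² + (−0.0770)² + (+0.4830)² = 0.6126
Variance = 0.6126 / 9 = 0.0681
SE* = √0.0681

SE* = 0.261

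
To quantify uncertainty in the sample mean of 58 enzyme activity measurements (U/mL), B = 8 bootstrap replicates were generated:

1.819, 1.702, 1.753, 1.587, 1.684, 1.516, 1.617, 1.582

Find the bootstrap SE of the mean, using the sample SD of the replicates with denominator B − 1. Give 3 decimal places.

Bootstrap SE is the standard deviation of the 8 replicate means.
Mean of replicates: (1.819 + 1.702 + 1.753 + 1.587 + 1.684 + 1.516 + 1.617 + 1.582) / 8 = 13.2600 / 8 = 1.6575
Sum of squared deviations: (+0.1615)² + (+0.0445)² + (+0.0955)² + (−0.0705)² + (+0.0265)² + (−0.1415)² + (−0.0405)² + (−0.0755)² = 0.0702
Variance = 0.0702 / 7 = 0.0100
SE* = √0.0100

SE* = 0.100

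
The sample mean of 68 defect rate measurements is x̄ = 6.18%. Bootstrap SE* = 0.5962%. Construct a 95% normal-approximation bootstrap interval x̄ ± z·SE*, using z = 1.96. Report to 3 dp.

(5.011, 7.349)

Margin = 1.96 × 0.5962 = 1.1686
Interval: 6.18 ± 1.1686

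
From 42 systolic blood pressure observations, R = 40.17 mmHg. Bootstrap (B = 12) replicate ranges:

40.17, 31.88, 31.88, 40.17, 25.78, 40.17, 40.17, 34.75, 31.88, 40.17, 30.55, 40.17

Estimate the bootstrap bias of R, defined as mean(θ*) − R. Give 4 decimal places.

bias = −4.5250

mean(θ*) = (40.17 + 31.88 + 31.88 + 40.17 + 25.78 + 40.17 + 40.17 + 34.75 + 31.88 + 40.17 + 30.55 + 40.17) / 12 = 35.64500
bias = 35.64500 − 40.17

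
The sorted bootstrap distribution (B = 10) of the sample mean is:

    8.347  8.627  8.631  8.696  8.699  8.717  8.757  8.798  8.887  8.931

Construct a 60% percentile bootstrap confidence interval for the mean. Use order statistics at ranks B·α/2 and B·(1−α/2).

α = 0.40; lower rank = 10 × 0.200 = 2; upper rank = 10 × 0.800 = 8.
The 2nd smallest replicate is 8.627; the 8th is 8.798.

(8.627, 8.798)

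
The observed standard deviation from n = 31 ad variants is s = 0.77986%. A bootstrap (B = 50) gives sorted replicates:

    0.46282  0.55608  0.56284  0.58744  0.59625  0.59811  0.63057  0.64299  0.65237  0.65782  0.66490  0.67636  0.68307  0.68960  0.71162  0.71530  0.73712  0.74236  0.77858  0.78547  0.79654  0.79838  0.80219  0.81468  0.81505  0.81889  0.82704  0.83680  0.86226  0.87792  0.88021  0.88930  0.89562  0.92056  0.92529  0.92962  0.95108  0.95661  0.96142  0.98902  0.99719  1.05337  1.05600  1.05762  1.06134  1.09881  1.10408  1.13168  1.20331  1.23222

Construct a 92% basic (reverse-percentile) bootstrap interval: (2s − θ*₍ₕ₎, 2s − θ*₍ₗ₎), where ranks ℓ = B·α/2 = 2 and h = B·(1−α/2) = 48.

Percentile endpoints at ranks 2 and 48: θ*₍2₎ = 0.55608, θ*₍48₎ = 1.13168.
Basic interval reflects these around s:
  lower = 2 × 0.77986 − 1.13168 = 0.42804
  upper = 2 × 0.77986 − 0.55608 = 1.00364

(0.42804, 1.00364)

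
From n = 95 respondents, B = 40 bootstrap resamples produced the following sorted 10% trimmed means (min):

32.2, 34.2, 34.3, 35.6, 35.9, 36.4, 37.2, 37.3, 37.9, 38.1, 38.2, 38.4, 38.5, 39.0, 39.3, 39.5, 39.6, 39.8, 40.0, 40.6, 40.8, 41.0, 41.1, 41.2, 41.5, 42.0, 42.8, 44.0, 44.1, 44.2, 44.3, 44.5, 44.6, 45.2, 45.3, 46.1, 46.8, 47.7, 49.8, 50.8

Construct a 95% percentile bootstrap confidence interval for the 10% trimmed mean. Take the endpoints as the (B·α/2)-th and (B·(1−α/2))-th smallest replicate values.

(32.2, 49.8)

α = 0.05; lower rank = 40 × 0.025 = 1; upper rank = 40 × 0.975 = 39.
The 1st smallest replicate is 32.2; the 39th is 49.8.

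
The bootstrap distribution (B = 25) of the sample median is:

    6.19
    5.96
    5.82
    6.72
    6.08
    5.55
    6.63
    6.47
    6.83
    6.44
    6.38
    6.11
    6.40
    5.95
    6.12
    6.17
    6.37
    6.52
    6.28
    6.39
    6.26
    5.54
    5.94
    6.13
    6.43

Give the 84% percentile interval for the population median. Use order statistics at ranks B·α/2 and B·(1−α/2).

(5.55, 6.63)

Sorted replicates: 5.54, 5.55, 5.82, 5.94, 5.95, 5.96, 6.08, 6.11, 6.12, 6.13, 6.17, 6.19, 6.26, 6.28, 6.37, 6.38, 6.39, 6.40, 6.43, 6.44, 6.47, 6.52, 6.63, 6.72, 6.83
α = 0.16; lower rank = 25 × 0.080 = 2; upper rank = 25 × 0.920 = 23.
The 2nd smallest replicate is 5.55; the 23rd is 6.63.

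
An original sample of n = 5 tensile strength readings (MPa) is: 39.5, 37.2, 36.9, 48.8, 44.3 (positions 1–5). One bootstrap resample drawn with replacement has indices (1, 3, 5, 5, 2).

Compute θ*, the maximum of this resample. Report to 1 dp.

Resample values: 39.5, 36.9, 44.3, 44.3, 37.2.
Maximum = 44.3

θ* = 44.3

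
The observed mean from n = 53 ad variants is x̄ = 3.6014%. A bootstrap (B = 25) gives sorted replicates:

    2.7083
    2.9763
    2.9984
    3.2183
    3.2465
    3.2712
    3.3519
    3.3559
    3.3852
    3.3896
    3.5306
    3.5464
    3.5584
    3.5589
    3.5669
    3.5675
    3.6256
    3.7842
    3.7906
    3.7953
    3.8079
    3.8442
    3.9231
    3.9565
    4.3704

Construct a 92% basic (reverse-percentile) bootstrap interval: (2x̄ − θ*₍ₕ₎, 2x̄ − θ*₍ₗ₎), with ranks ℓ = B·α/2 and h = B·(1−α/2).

(3.2463, 4.4945)

Percentile endpoints at ranks 1 and 24: θ*₍1₎ = 2.7083, θ*₍24₎ = 3.9565.
Basic interval reflects these around x̄:
  lower = 2 × 3.6014 − 3.9565 = 3.2463
  upper = 2 × 3.6014 − 2.7083 = 4.4945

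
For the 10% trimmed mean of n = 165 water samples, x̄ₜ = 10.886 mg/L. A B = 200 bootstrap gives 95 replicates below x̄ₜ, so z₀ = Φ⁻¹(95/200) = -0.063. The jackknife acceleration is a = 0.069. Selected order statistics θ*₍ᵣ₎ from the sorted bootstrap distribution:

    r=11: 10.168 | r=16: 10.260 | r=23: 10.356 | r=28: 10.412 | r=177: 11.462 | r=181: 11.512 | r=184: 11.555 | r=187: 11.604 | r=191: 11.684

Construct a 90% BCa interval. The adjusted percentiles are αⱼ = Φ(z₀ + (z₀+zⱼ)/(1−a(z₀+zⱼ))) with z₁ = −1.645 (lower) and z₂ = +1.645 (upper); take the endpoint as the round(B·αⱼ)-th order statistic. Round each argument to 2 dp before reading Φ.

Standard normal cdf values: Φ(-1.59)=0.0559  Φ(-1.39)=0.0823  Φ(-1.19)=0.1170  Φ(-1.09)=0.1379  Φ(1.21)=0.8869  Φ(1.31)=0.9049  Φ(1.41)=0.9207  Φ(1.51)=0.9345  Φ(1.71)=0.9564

Lower: z₀ + z₁ = -0.063 + (-1.645) = -1.708; 1 − a(z₀+z₁) = 1 − (0.069)(-1.708) = 1.1179; argument = -0.063 + (-1.708)/1.1179 = -1.5909 → -1.59.
α₁ = Φ(-1.59) = 0.0559; rank = round(200 × 0.0559) = 11; θ*₍11₎ = 10.168.
Upper: z₀ + z₂ = 1.582; 1 − a(z₀+z₂) = 0.8908; argument = 1.7128 → 1.71; α₂ = 0.9564; rank = 191; θ*₍191₎ = 11.684.

(10.168, 11.684)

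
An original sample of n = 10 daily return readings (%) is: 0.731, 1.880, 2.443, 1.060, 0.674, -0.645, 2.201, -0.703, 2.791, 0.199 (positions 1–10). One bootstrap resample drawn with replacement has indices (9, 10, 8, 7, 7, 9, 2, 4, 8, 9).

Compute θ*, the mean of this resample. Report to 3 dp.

Resample values: 2.791, 0.199, -0.703, 2.201, 2.201, 2.791, 1.880, 1.060, -0.703, 2.791.
Mean = (2.791 + 0.199 + (-0.703) + 2.201 + 2.201 + 2.791 + 1.880 + 1.060 + (-0.703) + 2.791) / 10 = 14.5080 / 10 = 1.451

θ* = 1.451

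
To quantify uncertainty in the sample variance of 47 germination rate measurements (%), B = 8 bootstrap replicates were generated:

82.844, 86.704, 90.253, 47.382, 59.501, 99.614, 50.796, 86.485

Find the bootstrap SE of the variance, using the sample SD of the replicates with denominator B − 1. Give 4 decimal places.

SE* = 19.8427

Bootstrap SE is the standard deviation of the 8 replicate variances.
Mean of replicates: (82.844 + 86.704 + 90.253 + 47.382 + 59.501 + 99.614 + 50.796 + 86.485) / 8 = 603.57900 / 8 = 75.44737
Sum of squared deviations: (+7.39663)² + (+11.25662)² + (+14.80563)² + (−28.06537)² + (−15.94637)² + (+24.16663)² + (−24.65137)² + (+11.03763)² = 2756.12557
Variance = 2756.12557 / 7 = 393.73222
SE* = √393.73222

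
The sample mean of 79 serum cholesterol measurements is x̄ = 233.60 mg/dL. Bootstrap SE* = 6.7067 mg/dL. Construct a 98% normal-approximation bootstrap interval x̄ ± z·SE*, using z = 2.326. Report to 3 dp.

Margin = 2.326 × 6.7067 = 15.5998
Interval: 233.60 ± 15.5998

(218.000, 249.200)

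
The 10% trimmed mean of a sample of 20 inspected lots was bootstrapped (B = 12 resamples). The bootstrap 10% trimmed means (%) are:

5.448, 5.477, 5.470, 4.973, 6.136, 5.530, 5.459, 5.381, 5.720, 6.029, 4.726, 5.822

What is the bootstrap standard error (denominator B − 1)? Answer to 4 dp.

SE* = 0.3968

Bootstrap SE is the standard deviation of the 12 replicate 10% trimmed means.
Mean of replicates: (5.448 + 5.477 + 5.470 + 4.973 + 6.136 + 5.530 + 5.459 + 5.381 + 5.720 + 6.029 + 4.726 + 5.822) / 12 = 66.17100 / 12 = 5.51425
Sum of squared deviations: (−0.06625)² + (−0.03725)² + (−0.04425)² + (−0.54125)² + (+0.62175)² + (+0.01575)² + (−0.05525)² + (−0.13325)² + (+0.20575)² + (+0.51475)² + (−0.78825)² + (+0.30775)² = 1.73166
Variance = 1.73166 / 11 = 0.15742
SE* = √0.15742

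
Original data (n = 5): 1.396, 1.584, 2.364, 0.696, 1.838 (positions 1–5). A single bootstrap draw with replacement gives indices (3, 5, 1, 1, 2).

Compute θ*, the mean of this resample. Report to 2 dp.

θ* = 1.72

Resample values: 2.364, 1.838, 1.396, 1.396, 1.584.
Mean = (2.364 + 1.838 + 1.396 + 1.396 + 1.584) / 5 = 8.5780 / 5 = 1.72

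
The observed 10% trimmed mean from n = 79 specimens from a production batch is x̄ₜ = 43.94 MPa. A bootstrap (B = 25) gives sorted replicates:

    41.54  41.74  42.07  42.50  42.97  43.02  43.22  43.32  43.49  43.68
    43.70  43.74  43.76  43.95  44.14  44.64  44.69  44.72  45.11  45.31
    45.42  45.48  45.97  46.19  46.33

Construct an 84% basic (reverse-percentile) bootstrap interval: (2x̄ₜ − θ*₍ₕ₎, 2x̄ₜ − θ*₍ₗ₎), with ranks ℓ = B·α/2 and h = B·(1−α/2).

Percentile endpoints at ranks 2 and 23: θ*₍2₎ = 41.74, θ*₍23₎ = 45.97.
Basic interval reflects these around x̄ₜ:
  lower = 2 × 43.94 − 45.97 = 41.91
  upper = 2 × 43.94 − 41.74 = 46.14

(41.91, 46.14)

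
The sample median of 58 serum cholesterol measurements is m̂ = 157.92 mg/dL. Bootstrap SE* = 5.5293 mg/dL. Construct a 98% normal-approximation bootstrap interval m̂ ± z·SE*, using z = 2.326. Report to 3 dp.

Margin = 2.326 × 5.5293 = 12.8612
Interval: 157.92 ± 12.8612

(145.059, 170.781)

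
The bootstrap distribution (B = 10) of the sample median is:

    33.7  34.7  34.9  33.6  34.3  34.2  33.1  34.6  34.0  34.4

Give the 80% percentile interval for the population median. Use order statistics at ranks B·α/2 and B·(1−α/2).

(33.1, 34.7)

Sorted replicates: 33.1, 33.6, 33.7, 34.0, 34.2, 34.3, 34.4, 34.6, 34.7, 34.9
α = 0.20; lower rank = 10 × 0.100 = 1; upper rank = 10 × 0.900 = 9.
The 1st smallest replicate is 33.1; the 9th is 34.7.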